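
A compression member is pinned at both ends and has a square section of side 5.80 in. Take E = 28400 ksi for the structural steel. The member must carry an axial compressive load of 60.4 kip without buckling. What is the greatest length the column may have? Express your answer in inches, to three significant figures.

L_max ≈ 662 in

I = a⁴/12 = 5.80⁴/12 = 94.30 in⁴
At the buckling limit P_cr = P = 6.040×10^4 lb
From P_cr = π²EI/(K·L)²:  L = (1/K)·√(π²EI/P_cr) = (1/1)·√(π²×2.84×10^7×94.30/6.040×10^4)
L = 662 in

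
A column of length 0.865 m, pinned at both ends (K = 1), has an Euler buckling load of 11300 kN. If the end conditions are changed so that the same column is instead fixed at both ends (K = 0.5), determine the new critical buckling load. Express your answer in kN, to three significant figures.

P_cr ≈ 45200 kN

P_cr ∝ 1/K², so P_cr,new = P_cr,old × (K_old/K_new)² = 11300 × (1/0.5)²
= 11300 × 4.000 = 45200 kN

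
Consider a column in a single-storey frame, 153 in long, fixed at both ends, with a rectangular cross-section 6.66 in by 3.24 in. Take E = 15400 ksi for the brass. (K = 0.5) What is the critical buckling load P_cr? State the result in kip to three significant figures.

P_cr ≈ 490 kip

Buckling occurs about the weak axis: I_min = h·b³/12 with b = 3.24 in (the shorter side).
I_min = 6.66×3.24³/12 = 18.88 in⁴
Effective length L_e = K·L = 0.5 × 153 = 76.50 in
P_cr = π²EI / L_e² = π² × 15400×10³ × 18.88 / 76.50² = 4.903×10^5 lb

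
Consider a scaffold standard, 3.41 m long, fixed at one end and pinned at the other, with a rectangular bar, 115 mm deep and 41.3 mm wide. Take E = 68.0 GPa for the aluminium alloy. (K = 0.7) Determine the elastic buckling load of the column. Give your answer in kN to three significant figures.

Buckling occurs about the weak axis: I_min = h·b³/12 with b = 41.3 mm (the shorter side).
I_min = 115×41.3³/12 = 6.751×10^5 mm⁴
I = 6.751×10^5 mm⁴ = 6.751×10^-7 m⁴
Effective length L_e = K·L = 0.7 × 3.41 = 2.387 m
P_cr = π²EI / L_e² = π² × 68.0×10⁹ × 6.751×10^-7 / 2.387² = 7.952×10^4 N

P_cr ≈ 79.5 kN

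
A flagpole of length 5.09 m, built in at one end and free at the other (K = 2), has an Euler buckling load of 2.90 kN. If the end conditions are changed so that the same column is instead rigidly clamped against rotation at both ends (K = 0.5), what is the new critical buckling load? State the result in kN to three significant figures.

P_cr ∝ 1/K², so P_cr,new = P_cr,old × (K_old/K_new)² = 2.90 × (2/0.5)²
= 2.90 × 16.00 = 46.4 kN

P_cr ≈ 46.4 kN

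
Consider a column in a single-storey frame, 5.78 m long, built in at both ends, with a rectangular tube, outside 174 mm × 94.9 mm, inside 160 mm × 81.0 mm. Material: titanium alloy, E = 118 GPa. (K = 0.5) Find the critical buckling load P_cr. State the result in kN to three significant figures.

P_cr ≈ 740 kN

Weak-axis I_min = (h_o·b_o³ − h_i·b_i³)/12 with b_o = 94.9, b_i = 81.00 mm (shorter outer/inner sides).
I_min = (174×94.9³ − 160.0×81.00³)/12 = 5.307×10^6 mm⁴
I = 5.307×10^6 mm⁴ = 5.307×10^-6 m⁴
Effective length L_e = K·L = 0.5 × 5.78 = 2.890 m
P_cr = π²EI / L_e² = π² × 118×10⁹ × 5.307×10^-6 / 2.890² = 7.400×10^5 N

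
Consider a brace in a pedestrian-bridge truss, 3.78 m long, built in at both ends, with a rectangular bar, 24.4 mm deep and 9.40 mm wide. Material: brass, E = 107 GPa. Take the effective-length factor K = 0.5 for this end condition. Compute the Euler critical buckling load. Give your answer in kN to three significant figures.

P_cr ≈ 0.499 kN

Buckling occurs about the weak axis: I_min = h·b³/12 with b = 9.40 mm (the shorter side).
I_min = 24.4×9.40³/12 = 1.689×10^3 mm⁴
I = 1.689×10^3 mm⁴ = 1.689×10^-9 m⁴
Effective length L_e = K·L = 0.5 × 3.78 = 1.890 m
P_cr = π²EI / L_e² = π² × 107×10⁹ × 1.689×10^-9 / 1.890² = 499.3 N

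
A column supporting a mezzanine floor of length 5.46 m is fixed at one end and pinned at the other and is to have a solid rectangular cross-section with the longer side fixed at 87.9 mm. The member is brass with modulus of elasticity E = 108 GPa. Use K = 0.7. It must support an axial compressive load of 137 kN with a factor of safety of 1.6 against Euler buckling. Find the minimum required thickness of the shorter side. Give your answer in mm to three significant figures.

b ≈ 74.3 mm

Required P_cr = n·P = 1.6 × 137 = 219.2 kN
L_e = K·L = 0.7 × 5.46 = 3.822 m
Required I = P_cr·L_e²/(π²E) = 2.192×10^5 × 3.822² / (π² × 1.08×10^11) = 3.004×10^-6 m⁴
I_req = 3.004×10^6 mm⁴
Rectangle, weak axis: I_min = h·b³/12 with h = 87.9 mm fixed  ⇒  b = (12I/h)^(1/3) = 74.3 mm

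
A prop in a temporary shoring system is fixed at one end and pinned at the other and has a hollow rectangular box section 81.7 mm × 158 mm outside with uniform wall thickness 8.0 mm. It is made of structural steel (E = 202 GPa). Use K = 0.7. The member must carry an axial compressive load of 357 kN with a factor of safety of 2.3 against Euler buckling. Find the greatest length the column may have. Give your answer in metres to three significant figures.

L_max ≈ 4.35 m

Inner dimensions: h_i = 158 − 2×8.0 = 142.0 mm, b_i = 81.7 − 2×8.0 = 65.70 mm
Weak-axis I_min = (h_o·b_o³ − h_i·b_i³)/12 with b_o = 81.7, b_i = 65.70 mm (shorter outer/inner sides).
I_min = (158×81.7³ − 142.0×65.70³)/12 = 3.824×10^6 mm⁴
I = 3.824×10^-6 m⁴
Required critical load P_cr = n·P = 2.3 × 357 = 821.1 kN = 8.211×10^5 N
From P_cr = π²EI/(K·L)²:  L = (1/K)·√(π²EI/P_cr) = (1/0.7)·√(π²×2.02×10^11×3.824×10^-6/8.211×10^5)
L = 4.35 m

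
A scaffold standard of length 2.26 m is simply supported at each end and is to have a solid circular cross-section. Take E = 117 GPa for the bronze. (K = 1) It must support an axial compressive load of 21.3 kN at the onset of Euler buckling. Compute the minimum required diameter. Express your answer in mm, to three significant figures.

L_e = K·L = 1 × 2.26 = 2.260 m
Required I = P_cr·L_e²/(π²E) = 2.130×10^4 × 2.260² / (π² × 1.17×10^11) = 9.421×10^-8 m⁴
I_req = 9.421×10^4 mm⁴
Solid circle: I = πd⁴/64  ⇒  d = (64I/π)^(1/4) = (64×9.421×10^4/π)^(1/4) = 37.2 mm

d ≈ 37.2 mm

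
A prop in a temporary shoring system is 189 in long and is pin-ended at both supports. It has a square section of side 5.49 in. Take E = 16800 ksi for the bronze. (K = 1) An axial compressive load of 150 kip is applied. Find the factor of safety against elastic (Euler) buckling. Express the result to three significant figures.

I = a⁴/12 = 5.49⁴/12 = 75.70 in⁴
Effective length L_e = K·L = 1 × 189 = 189.0 in
P_cr = π²EI / L_e² = π² × 16800×10³ × 75.70 / 189.0² = 3.514×10^5 lb
Factor of safety n = P_cr / P = 351.39 / 150 = 2.34

n ≈ 2.34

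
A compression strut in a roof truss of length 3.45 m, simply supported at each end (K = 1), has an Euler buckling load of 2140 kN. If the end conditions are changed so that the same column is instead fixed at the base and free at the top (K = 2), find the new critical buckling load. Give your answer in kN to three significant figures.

P_cr ≈ 535 kN

P_cr ∝ 1/K², so P_cr,new = P_cr,old × (K_old/K_new)² = 2140 × (1/2)²
= 2140 × 0.2500 = 535 kN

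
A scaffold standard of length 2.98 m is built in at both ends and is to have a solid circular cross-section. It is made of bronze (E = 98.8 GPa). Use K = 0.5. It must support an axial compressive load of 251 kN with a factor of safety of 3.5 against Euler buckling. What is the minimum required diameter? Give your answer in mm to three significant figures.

Required P_cr = n·P = 3.5 × 251 = 878.5 kN
L_e = K·L = 0.5 × 2.98 = 1.490 m
Required I = P_cr·L_e²/(π²E) = 8.785×10^5 × 1.490² / (π² × 9.88×10^10) = 2.000×10^-6 m⁴
I_req = 2.000×10^6 mm⁴
Solid circle: I = πd⁴/64  ⇒  d = (64I/π)^(1/4) = (64×2.000×10^6/π)^(1/4) = 79.9 mm

d ≈ 79.9 mm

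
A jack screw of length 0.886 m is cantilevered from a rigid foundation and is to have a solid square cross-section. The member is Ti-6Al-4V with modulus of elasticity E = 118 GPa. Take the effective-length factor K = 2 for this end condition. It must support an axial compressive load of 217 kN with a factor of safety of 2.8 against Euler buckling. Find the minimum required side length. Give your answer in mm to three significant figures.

Required P_cr = n·P = 2.8 × 217 = 607.6 kN
L_e = K·L = 2 × 0.886 = 1.772 m
Required I = P_cr·L_e²/(π²E) = 6.076×10^5 × 1.772² / (π² × 1.18×10^11) = 1.638×10^-6 m⁴
I_req = 1.638×10^6 mm⁴
Solid square: I = a⁴/12  ⇒  a = (12I)^(1/4) = (12×1.638×10^6)^(1/4) = 66.6 mm

a ≈ 66.6 mm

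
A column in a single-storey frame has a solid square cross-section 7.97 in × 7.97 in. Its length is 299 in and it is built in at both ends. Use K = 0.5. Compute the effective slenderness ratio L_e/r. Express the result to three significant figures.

λ ≈ 65.0

I = a⁴/12 = 7.97⁴/12 = 336.2 in⁴
A = 63.52 in²;  r_min = √(I/A) = √(336.2/63.52) = 2.301 in
L_e = K·L = 0.5 × 299 = 149.5 in
λ = L_e / r_min = 149.50 / 2.301 = 65.0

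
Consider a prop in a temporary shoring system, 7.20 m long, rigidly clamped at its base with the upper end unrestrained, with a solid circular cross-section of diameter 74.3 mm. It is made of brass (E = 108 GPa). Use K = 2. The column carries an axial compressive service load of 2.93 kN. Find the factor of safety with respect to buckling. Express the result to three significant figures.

I = πd⁴/64 = π×74.3⁴/64 = 1.496×10^6 mm⁴
I = 1.496×10^6 mm⁴ = 1.496×10^-6 m⁴
Effective length L_e = K·L = 2 × 7.20 = 14.40 m
P_cr = π²EI / L_e² = π² × 108×10⁹ × 1.496×10^-6 / 14.40² = 7.690×10^3 N
Factor of safety n = P_cr / P = 7.6900 / 2.93 = 2.62

n ≈ 2.62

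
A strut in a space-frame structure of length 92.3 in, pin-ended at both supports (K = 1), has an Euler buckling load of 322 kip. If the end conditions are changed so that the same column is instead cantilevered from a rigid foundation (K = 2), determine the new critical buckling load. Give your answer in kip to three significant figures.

P_cr ∝ 1/K², so P_cr,new = P_cr,old × (K_old/K_new)² = 322 × (1/2)²
= 322 × 0.2500 = 80.5 kip

P_cr ≈ 80.5 kip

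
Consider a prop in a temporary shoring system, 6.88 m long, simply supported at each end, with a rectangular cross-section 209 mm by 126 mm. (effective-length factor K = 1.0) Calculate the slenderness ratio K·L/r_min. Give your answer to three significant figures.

For a rectangle r_min = b/√12 = 126/√12 = 36.37 mm
L_e = K·L = 1 × 6.88 m = 6.880 m = 6880.0 mm
λ = L_e / r_min = 6880.0 / 36.37 = 189

λ ≈ 189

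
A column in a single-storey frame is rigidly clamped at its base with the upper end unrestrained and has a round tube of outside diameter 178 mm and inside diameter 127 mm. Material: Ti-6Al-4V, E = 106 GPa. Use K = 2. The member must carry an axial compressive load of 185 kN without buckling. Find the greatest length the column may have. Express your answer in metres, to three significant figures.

d_o = 178 mm, d_i = 127 mm
I = π(d_o⁴ − d_i⁴)/64 = π(178⁴ − 127.0⁴)/64 = 3.651×10^7 mm⁴
I = 3.651×10^-5 m⁴
At the buckling limit P_cr = P = 1.850×10^5 N
From P_cr = π²EI/(K·L)²:  L = (1/K)·√(π²EI/P_cr) = (1/2)·√(π²×1.06×10^11×3.651×10^-5/1.850×10^5)
L = 7.18 m

L_max ≈ 7.18 m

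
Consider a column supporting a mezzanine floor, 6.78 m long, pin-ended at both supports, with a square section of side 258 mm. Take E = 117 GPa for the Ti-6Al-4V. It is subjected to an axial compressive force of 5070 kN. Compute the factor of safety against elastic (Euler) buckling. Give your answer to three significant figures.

n ≈ 1.83

I = a⁴/12 = 258⁴/12 = 3.692×10^8 mm⁴
I = 3.692×10^8 mm⁴ = 3.692×10^-4 m⁴
Effective length L_e = K·L = 1 × 6.78 = 6.780 m
P_cr = π²EI / L_e² = π² × 117×10⁹ × 3.692×10^-4 / 6.780² = 9.275×10^6 N
Factor of safety n = P_cr / P = 9275.2 / 5070 = 1.83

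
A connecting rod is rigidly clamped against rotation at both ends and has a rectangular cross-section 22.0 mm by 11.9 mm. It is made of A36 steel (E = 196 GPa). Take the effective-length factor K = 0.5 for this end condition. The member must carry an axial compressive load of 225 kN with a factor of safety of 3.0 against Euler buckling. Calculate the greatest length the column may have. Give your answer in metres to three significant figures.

Buckling occurs about the weak axis: I_min = h·b³/12 with b = 11.9 mm (the shorter side).
I_min = 22.0×11.9³/12 = 3.089×10^3 mm⁴
I = 3.089×10^-9 m⁴
Required critical load P_cr = n·P = 3.0 × 225 = 675.0 kN = 6.750×10^5 N
From P_cr = π²EI/(K·L)²:  L = (1/K)·√(π²EI/P_cr) = (1/0.5)·√(π²×1.96×10^11×3.089×10^-9/6.750×10^5)
L = 0.188 m

L_max ≈ 0.188 m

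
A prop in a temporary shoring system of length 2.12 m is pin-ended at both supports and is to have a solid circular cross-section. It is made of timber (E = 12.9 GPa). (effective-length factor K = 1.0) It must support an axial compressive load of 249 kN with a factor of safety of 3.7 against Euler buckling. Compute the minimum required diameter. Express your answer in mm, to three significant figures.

Required P_cr = n·P = 3.7 × 249 = 921.3 kN
L_e = K·L = 1 × 2.12 = 2.120 m
Required I = P_cr·L_e²/(π²E) = 9.213×10^5 × 2.120² / (π² × 1.29×10^10) = 3.252×10^-5 m⁴
I_req = 3.252×10^7 mm⁴
Solid circle: I = πd⁴/64  ⇒  d = (64I/π)^(1/4) = (64×3.252×10^7/π)^(1/4) = 160 mm

d ≈ 160 mm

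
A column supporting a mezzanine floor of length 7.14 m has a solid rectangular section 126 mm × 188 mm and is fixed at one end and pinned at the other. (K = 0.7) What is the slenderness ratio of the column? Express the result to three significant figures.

Buckling occurs about the weak axis: I_min = h·b³/12 with b = 126 mm (the shorter side).
I_min = 188×126³/12 = 3.134×10^7 mm⁴
A = 2.369×10^4 mm²;  r_min = √(I/A) = √(3.134×10^7/2.369×10^4) = 36.37 mm
L_e = K·L = 0.7 × 7.14 m = 4.998 m = 4998.0 mm
λ = L_e / r_min = 4998.0 / 36.37 = 137

λ ≈ 137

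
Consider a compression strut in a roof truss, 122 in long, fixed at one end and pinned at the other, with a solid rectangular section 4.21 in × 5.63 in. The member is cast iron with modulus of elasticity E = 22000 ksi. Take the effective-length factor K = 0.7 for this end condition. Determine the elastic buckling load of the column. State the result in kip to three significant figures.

P_cr ≈ 1040 kip

Buckling occurs about the weak axis: I_min = h·b³/12 with b = 4.21 in (the shorter side).
I_min = 5.63×4.21³/12 = 35.01 in⁴
Effective length L_e = K·L = 0.7 × 122 = 85.40 in
P_cr = π²EI / L_e² = π² × 22000×10³ × 35.01 / 85.40² = 1.042×10^6 lb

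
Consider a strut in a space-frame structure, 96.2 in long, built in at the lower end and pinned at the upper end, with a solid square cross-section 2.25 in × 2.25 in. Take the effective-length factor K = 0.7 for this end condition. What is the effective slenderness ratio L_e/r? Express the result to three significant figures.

λ ≈ 104

For a square r = a/√12 = 2.25/√12 = 0.6495 in
L_e = K·L = 0.7 × 96.2 = 67.34 in
λ = L_e / r_min = 67.340 / 0.6495 = 104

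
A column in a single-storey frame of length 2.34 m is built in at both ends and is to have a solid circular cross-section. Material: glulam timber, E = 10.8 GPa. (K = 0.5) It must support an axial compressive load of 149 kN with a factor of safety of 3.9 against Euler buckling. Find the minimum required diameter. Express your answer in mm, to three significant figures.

Required P_cr = n·P = 3.9 × 149 = 581.1 kN
L_e = K·L = 0.5 × 2.34 = 1.170 m
Required I = P_cr·L_e²/(π²E) = 5.811×10^5 × 1.170² / (π² × 1.08×10^10) = 7.463×10^-6 m⁴
I_req = 7.463×10^6 mm⁴
Solid circle: I = πd⁴/64  ⇒  d = (64I/π)^(1/4) = (64×7.463×10^6/π)^(1/4) = 111 mm

d ≈ 111 mm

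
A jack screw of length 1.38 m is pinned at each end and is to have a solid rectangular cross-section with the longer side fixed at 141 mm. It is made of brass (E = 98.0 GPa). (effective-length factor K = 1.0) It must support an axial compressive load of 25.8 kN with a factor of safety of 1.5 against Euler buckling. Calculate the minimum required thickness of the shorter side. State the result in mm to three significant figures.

b ≈ 18.6 mm

Required P_cr = n·P = 1.5 × 25.8 = 38.70 kN
L_e = K·L = 1 × 1.38 = 1.380 m
Required I = P_cr·L_e²/(π²E) = 3.870×10^4 × 1.380² / (π² × 9.80×10^10) = 7.620×10^-8 m⁴
I_req = 7.620×10^4 mm⁴
Rectangle, weak axis: I_min = h·b³/12 with h = 141 mm fixed  ⇒  b = (12I/h)^(1/3) = 18.6 mm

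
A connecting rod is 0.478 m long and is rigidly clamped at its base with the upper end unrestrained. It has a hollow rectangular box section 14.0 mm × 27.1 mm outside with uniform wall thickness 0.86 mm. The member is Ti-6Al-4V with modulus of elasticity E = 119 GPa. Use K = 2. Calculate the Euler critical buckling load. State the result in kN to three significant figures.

P_cr ≈ 2.93 kN

Inner dimensions: h_i = 27.1 − 2×0.86 = 25.38 mm, b_i = 14.0 − 2×0.86 = 12.28 mm
Weak-axis I_min = (h_o·b_o³ − h_i·b_i³)/12 with b_o = 14.0, b_i = 12.28 mm (shorter outer/inner sides).
I_min = (27.1×14.0³ − 25.38×12.28³)/12 = 2.280×10^3 mm⁴
I = 2.280×10^3 mm⁴ = 2.280×10^-9 m⁴
Effective length L_e = K·L = 2 × 0.478 = 0.9560 m
P_cr = π²EI / L_e² = π² × 119×10⁹ × 2.280×10^-9 / 0.9560² = 2.930×10^3 N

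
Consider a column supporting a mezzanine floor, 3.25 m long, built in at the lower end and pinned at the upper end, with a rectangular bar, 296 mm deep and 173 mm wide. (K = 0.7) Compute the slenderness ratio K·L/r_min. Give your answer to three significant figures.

For a rectangle r_min = b/√12 = 173/√12 = 49.94 mm
L_e = K·L = 0.7 × 3.25 m = 2.275 m = 2275.0 mm
λ = L_e / r_min = 2275.0 / 49.94 = 45.6

λ ≈ 45.6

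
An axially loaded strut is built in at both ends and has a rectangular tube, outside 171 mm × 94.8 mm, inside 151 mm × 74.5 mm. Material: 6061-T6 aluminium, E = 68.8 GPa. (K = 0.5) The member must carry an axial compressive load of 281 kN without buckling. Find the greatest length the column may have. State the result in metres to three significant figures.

L_max ≈ 8.19 m

Weak-axis I_min = (h_o·b_o³ − h_i·b_i³)/12 with b_o = 94.8, b_i = 74.50 mm (shorter outer/inner sides).
I_min = (171×94.8³ − 151.0×74.50³)/12 = 6.937×10^6 mm⁴
I = 6.937×10^-6 m⁴
At the buckling limit P_cr = P = 2.810×10^5 N
From P_cr = π²EI/(K·L)²:  L = (1/K)·√(π²EI/P_cr) = (1/0.5)·√(π²×6.88×10^10×6.937×10^-6/2.810×10^5)
L = 8.19 m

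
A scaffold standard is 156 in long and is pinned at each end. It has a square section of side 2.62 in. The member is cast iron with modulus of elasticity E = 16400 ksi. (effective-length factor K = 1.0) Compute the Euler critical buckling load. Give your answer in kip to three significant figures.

P_cr ≈ 26.1 kip

I = a⁴/12 = 2.62⁴/12 = 3.927 in⁴
Effective length L_e = K·L = 1 × 156 = 156.0 in
P_cr = π²EI / L_e² = π² × 16400×10³ × 3.927 / 156.0² = 2.612×10^4 lb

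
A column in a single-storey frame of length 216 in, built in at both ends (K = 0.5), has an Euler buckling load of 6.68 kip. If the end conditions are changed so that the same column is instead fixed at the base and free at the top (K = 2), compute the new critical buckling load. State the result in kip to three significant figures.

P_cr ∝ 1/K², so P_cr,new = P_cr,old × (K_old/K_new)² = 6.68 × (0.5/2)²
= 6.68 × 0.06250 = 0.418 kip

P_cr ≈ 0.418 kip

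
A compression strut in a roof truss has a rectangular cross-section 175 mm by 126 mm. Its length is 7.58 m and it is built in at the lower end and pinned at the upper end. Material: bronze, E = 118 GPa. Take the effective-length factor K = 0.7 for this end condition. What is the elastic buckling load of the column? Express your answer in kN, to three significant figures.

Buckling occurs about the weak axis: I_min = h·b³/12 with b = 126 mm (the shorter side).
I_min = 175×126³/12 = 2.917×10^7 mm⁴
I = 2.917×10^7 mm⁴ = 2.917×10^-5 m⁴
Effective length L_e = K·L = 0.7 × 7.58 = 5.306 m
P_cr = π²EI / L_e² = π² × 118×10⁹ × 2.917×10^-5 / 5.306² = 1.207×10^6 N

P_cr ≈ 1210 kN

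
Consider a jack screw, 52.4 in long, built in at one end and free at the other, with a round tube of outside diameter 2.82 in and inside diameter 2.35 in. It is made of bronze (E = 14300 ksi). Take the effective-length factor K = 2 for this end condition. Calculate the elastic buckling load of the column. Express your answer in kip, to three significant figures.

P_cr ≈ 20.7 kip

d_o = 2.82 in, d_i = 2.35 in
I = π(d_o⁴ − d_i⁴)/64 = π(2.82⁴ − 2.350⁴)/64 = 1.607 in⁴
Effective length L_e = K·L = 2 × 52.4 = 104.8 in
P_cr = π²EI / L_e² = π² × 14300×10³ × 1.607 / 104.8² = 2.065×10^4 lb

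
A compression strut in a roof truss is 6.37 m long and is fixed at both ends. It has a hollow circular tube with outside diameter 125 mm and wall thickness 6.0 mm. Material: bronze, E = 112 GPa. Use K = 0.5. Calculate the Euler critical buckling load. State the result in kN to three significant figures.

P_cr ≈ 434 kN

Inner diameter d_i = 125 − 2×6.0 = 113.0 mm
I = π(d_o⁴ − d_i⁴)/64 = π(125⁴ − 113.0⁴)/64 = 3.981×10^6 mm⁴
I = 3.981×10^6 mm⁴ = 3.981×10^-6 m⁴
Effective length L_e = K·L = 0.5 × 6.37 = 3.185 m
P_cr = π²EI / L_e² = π² × 112×10⁹ × 3.981×10^-6 / 3.185² = 4.338×10^5 N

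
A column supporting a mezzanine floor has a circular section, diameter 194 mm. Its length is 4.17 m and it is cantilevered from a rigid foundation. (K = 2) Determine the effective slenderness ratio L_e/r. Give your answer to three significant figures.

λ ≈ 172

For a solid circle r = d/4 = 194/4 = 48.50 mm
L_e = K·L = 2 × 4.17 m = 8.340 m = 8340.0 mm
λ = L_e / r_min = 8340.0 / 48.50 = 172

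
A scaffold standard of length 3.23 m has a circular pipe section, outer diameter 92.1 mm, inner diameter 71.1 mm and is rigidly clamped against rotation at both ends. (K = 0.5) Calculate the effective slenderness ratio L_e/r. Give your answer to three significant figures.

d_o = 92.1 mm, d_i = 71.1 mm
I = π(d_o⁴ − d_i⁴)/64 = π(92.1⁴ − 71.10⁴)/64 = 2.277×10^6 mm⁴
A = 2.692×10^3 mm²;  r_min = √(I/A) = √(2.277×10^6/2.692×10^3) = 29.09 mm
L_e = K·L = 0.5 × 3.23 m = 1.615 m = 1615.0 mm
λ = L_e / r_min = 1615.0 / 29.09 = 55.5

λ ≈ 55.5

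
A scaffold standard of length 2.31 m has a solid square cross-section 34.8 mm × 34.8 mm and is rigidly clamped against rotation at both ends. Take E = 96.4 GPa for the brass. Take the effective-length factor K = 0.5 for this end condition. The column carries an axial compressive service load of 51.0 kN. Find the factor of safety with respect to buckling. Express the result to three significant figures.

I = a⁴/12 = 34.8⁴/12 = 1.222×10^5 mm⁴
I = 1.222×10^5 mm⁴ = 1.222×10^-7 m⁴
Effective length L_e = K·L = 0.5 × 2.31 = 1.155 m
P_cr = π²EI / L_e² = π² × 96.4×10⁹ × 1.222×10^-7 / 1.155² = 8.717×10^4 N
Factor of safety n = P_cr / P = 87.166 / 51.0 = 1.71

n ≈ 1.71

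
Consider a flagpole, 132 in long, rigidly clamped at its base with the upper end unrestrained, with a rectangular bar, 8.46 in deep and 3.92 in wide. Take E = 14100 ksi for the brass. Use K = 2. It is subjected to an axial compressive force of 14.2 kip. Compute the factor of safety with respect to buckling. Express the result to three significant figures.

n ≈ 5.97

Buckling occurs about the weak axis: I_min = h·b³/12 with b = 3.92 in (the shorter side).
I_min = 8.46×3.92³/12 = 42.47 in⁴
Effective length L_e = K·L = 2 × 132 = 264.0 in
P_cr = π²EI / L_e² = π² × 14100×10³ × 42.47 / 264.0² = 8.479×10^4 lb
Factor of safety n = P_cr / P = 84.793 / 14.2 = 5.97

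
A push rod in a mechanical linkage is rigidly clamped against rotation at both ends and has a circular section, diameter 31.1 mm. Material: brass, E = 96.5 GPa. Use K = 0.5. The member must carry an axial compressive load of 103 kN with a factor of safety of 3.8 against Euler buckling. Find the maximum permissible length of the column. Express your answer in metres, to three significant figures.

I = πd⁴/64 = π×31.1⁴/64 = 4.592×10^4 mm⁴
I = 4.592×10^-8 m⁴
Required critical load P_cr = n·P = 3.8 × 103 = 391.4 kN = 3.914×10^5 N
From P_cr = π²EI/(K·L)²:  L = (1/K)·√(π²EI/P_cr) = (1/0.5)·√(π²×9.65×10^10×4.592×10^-8/3.914×10^5)
L = 0.669 m

L_max ≈ 0.669 m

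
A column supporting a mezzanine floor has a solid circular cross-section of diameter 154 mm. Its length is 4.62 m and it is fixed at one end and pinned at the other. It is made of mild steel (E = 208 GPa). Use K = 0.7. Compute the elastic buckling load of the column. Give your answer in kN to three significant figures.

P_cr ≈ 5420 kN

I = πd⁴/64 = π×154⁴/64 = 2.761×10^7 mm⁴
I = 2.761×10^7 mm⁴ = 2.761×10^-5 m⁴
Effective length L_e = K·L = 0.7 × 4.62 = 3.234 m
P_cr = π²EI / L_e² = π² × 208×10⁹ × 2.761×10^-5 / 3.234² = 5.419×10^6 N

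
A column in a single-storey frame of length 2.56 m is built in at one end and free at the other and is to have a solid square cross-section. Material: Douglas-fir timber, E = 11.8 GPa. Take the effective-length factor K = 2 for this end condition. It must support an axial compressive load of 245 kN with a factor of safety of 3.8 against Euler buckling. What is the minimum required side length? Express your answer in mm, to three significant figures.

Required P_cr = n·P = 3.8 × 245 = 931.0 kN
L_e = K·L = 2 × 2.56 = 5.120 m
Required I = P_cr·L_e²/(π²E) = 9.310×10^5 × 5.120² / (π² × 1.18×10^10) = 2.096×10^-4 m⁴
I_req = 2.096×10^8 mm⁴
Solid square: I = a⁴/12  ⇒  a = (12I)^(1/4) = (12×2.096×10^8)^(1/4) = 224 mm

a ≈ 224 mm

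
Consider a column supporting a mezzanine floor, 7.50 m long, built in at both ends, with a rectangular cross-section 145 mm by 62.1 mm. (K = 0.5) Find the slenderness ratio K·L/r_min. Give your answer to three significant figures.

λ ≈ 209

Buckling occurs about the weak axis: I_min = h·b³/12 with b = 62.1 mm (the shorter side).
I_min = 145×62.1³/12 = 2.894×10^6 mm⁴
A = 9.005×10^3 mm²;  r_min = √(I/A) = √(2.894×10^6/9.005×10^3) = 17.93 mm
L_e = K·L = 0.5 × 7.50 m = 3.750 m = 3750.0 mm
λ = L_e / r_min = 3750.0 / 17.93 = 209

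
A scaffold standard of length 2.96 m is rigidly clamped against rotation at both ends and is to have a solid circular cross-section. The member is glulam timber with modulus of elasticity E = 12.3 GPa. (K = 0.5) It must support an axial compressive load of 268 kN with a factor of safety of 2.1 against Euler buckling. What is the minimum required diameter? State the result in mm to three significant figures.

d ≈ 120 mm

Required P_cr = n·P = 2.1 × 268 = 562.8 kN
L_e = K·L = 0.5 × 2.96 = 1.480 m
Required I = P_cr·L_e²/(π²E) = 5.628×10^5 × 1.480² / (π² × 1.23×10^10) = 1.015×10^-5 m⁴
I_req = 1.015×10^7 mm⁴
Solid circle: I = πd⁴/64  ⇒  d = (64I/π)^(1/4) = (64×1.015×10^7/π)^(1/4) = 120 mm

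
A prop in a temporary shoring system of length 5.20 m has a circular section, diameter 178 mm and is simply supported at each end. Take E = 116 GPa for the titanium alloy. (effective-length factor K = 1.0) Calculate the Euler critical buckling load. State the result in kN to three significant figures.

P_cr ≈ 2090 kN

I = πd⁴/64 = π×178⁴/64 = 4.928×10^7 mm⁴
I = 4.928×10^7 mm⁴ = 4.928×10^-5 m⁴
Effective length L_e = K·L = 1 × 5.20 = 5.200 m
P_cr = π²EI / L_e² = π² × 116×10⁹ × 4.928×10^-5 / 5.200² = 2.086×10^6 N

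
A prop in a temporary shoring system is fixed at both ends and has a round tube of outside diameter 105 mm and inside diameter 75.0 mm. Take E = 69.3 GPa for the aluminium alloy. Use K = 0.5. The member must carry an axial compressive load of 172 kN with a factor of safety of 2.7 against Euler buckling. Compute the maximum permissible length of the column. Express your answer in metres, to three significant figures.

L_max ≈ 5.10 m

d_o = 105 mm, d_i = 75.0 mm
I = π(d_o⁴ − d_i⁴)/64 = π(105⁴ − 75.00⁴)/64 = 4.413×10^6 mm⁴
I = 4.413×10^-6 m⁴
Required critical load P_cr = n·P = 2.7 × 172 = 464.4 kN = 4.644×10^5 N
From P_cr = π²EI/(K·L)²:  L = (1/K)·√(π²EI/P_cr) = (1/0.5)·√(π²×6.93×10^10×4.413×10^-6/4.644×10^5)
L = 5.10 m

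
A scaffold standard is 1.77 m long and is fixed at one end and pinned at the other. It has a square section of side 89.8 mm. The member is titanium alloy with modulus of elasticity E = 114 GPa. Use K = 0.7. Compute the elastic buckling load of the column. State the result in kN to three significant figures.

P_cr ≈ 3970 kN

I = a⁴/12 = 89.8⁴/12 = 5.419×10^6 mm⁴
I = 5.419×10^6 mm⁴ = 5.419×10^-6 m⁴
Effective length L_e = K·L = 0.7 × 1.77 = 1.239 m
P_cr = π²EI / L_e² = π² × 114×10⁹ × 5.419×10^-6 / 1.239² = 3.972×10^6 N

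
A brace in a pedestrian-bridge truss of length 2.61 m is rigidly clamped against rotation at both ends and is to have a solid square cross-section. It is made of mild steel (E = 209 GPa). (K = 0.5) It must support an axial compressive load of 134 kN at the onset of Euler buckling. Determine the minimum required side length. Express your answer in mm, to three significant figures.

a ≈ 33.9 mm

L_e = K·L = 0.5 × 2.61 = 1.305 m
Required I = P_cr·L_e²/(π²E) = 1.340×10^5 × 1.305² / (π² × 2.09×10^11) = 1.106×10^-7 m⁴
I_req = 1.106×10^5 mm⁴
Solid square: I = a⁴/12  ⇒  a = (12I)^(1/4) = (12×1.106×10^5)^(1/4) = 33.9 mm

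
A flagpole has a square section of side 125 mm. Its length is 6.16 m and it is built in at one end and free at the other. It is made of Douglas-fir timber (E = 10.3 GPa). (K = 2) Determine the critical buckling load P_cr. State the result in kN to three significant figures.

I = a⁴/12 = 125⁴/12 = 2.035×10^7 mm⁴
I = 2.035×10^7 mm⁴ = 2.035×10^-5 m⁴
Effective length L_e = K·L = 2 × 6.16 = 12.32 m
P_cr = π²EI / L_e² = π² × 10.3×10⁹ × 2.035×10^-5 / 12.32² = 1.363×10^4 N

P_cr ≈ 13.6 kN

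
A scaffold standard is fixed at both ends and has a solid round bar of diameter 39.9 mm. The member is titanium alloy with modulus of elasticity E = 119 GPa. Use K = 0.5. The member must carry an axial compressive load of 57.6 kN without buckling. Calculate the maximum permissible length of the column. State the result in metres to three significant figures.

I = πd⁴/64 = π×39.9⁴/64 = 1.244×10^5 mm⁴
I = 1.244×10^-7 m⁴
At the buckling limit P_cr = P = 5.760×10^4 N
From P_cr = π²EI/(K·L)²:  L = (1/K)·√(π²EI/P_cr) = (1/0.5)·√(π²×1.19×10^11×1.244×10^-7/5.760×10^4)
L = 3.19 m

L_max ≈ 3.19 m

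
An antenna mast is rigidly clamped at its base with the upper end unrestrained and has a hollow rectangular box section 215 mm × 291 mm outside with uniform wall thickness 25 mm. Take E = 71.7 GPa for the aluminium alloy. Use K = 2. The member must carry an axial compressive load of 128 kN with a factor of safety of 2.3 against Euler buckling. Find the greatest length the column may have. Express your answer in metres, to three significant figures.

Inner dimensions: h_i = 291 − 2×25 = 241.0 mm, b_i = 215 − 2×25 = 165.0 mm
Weak-axis I_min = (h_o·b_o³ − h_i·b_i³)/12 with b_o = 215, b_i = 165.0 mm (shorter outer/inner sides).
I_min = (291×215³ − 241.0×165.0³)/12 = 1.508×10^8 mm⁴
I = 1.508×10^-4 m⁴
Required critical load P_cr = n·P = 2.3 × 128 = 294.4 kN = 2.944×10^5 N
From P_cr = π²EI/(K·L)²:  L = (1/K)·√(π²EI/P_cr) = (1/2)·√(π²×7.17×10^10×1.508×10^-4/2.944×10^5)
L = 9.52 m

L_max ≈ 9.52 m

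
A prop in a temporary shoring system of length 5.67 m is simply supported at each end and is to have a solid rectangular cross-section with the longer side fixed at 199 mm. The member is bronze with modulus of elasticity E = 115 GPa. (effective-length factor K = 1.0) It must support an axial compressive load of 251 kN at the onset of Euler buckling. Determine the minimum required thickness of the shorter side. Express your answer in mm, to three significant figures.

L_e = K·L = 1 × 5.67 = 5.670 m
Required I = P_cr·L_e²/(π²E) = 2.510×10^5 × 5.670² / (π² × 1.15×10^11) = 7.110×10^-6 m⁴
I_req = 7.110×10^6 mm⁴
Rectangle, weak axis: I_min = h·b³/12 with h = 199 mm fixed  ⇒  b = (12I/h)^(1/3) = 75.4 mm

b ≈ 75.4 mm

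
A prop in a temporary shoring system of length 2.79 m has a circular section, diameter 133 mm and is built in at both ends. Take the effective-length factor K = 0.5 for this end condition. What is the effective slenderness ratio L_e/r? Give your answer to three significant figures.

λ ≈ 42.0

For a solid circle r = d/4 = 133/4 = 33.25 mm
L_e = K·L = 0.5 × 2.79 m = 1.395 m = 1395.0 mm
λ = L_e / r_min = 1395.0 / 33.25 = 42.0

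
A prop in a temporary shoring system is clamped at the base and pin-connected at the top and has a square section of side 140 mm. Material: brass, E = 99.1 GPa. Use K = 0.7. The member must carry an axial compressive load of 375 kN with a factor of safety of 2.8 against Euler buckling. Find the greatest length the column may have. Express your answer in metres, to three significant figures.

L_max ≈ 7.80 m

I = a⁴/12 = 140⁴/12 = 3.201×10^7 mm⁴
I = 3.201×10^-5 m⁴
Required critical load P_cr = n·P = 2.8 × 375 = 1050 kN = 1.050×10^6 N
From P_cr = π²EI/(K·L)²:  L = (1/K)·√(π²EI/P_cr) = (1/0.7)·√(π²×9.91×10^10×3.201×10^-5/1.050×10^6)
L = 7.80 m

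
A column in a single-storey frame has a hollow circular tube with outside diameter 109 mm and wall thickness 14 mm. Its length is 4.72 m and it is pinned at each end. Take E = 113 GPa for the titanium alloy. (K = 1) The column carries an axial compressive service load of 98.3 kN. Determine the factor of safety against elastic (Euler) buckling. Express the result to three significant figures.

n ≈ 2.45

Inner diameter d_i = 109 − 2×14 = 81.00 mm
I = π(d_o⁴ − d_i⁴)/64 = π(109⁴ − 81.00⁴)/64 = 4.816×10^6 mm⁴
I = 4.816×10^6 mm⁴ = 4.816×10^-6 m⁴
Effective length L_e = K·L = 1 × 4.72 = 4.720 m
P_cr = π²EI / L_e² = π² × 113×10⁹ × 4.816×10^-6 / 4.720² = 2.411×10^5 N
Factor of safety n = P_cr / P = 241.09 / 98.3 = 2.45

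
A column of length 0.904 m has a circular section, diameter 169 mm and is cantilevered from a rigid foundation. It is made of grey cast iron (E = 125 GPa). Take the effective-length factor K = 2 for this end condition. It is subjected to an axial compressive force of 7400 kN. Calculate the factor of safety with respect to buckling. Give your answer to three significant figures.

I = πd⁴/64 = π×169⁴/64 = 4.004×10^7 mm⁴
I = 4.004×10^7 mm⁴ = 4.004×10^-5 m⁴
Effective length L_e = K·L = 2 × 0.904 = 1.808 m
P_cr = π²EI / L_e² = π² × 125×10⁹ × 4.004×10^-5 / 1.808² = 1.511×10^7 N
Factor of safety n = P_cr / P = 15112 / 7400 = 2.04

n ≈ 2.04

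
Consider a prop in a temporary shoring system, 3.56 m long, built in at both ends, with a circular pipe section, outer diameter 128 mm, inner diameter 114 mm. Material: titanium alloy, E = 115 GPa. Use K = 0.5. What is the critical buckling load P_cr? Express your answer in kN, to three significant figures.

P_cr ≈ 1750 kN

d_o = 128 mm, d_i = 114 mm
I = π(d_o⁴ − d_i⁴)/64 = π(128⁴ − 114.0⁴)/64 = 4.886×10^6 mm⁴
I = 4.886×10^6 mm⁴ = 4.886×10^-6 m⁴
Effective length L_e = K·L = 0.5 × 3.56 = 1.780 m
P_cr = π²EI / L_e² = π² × 115×10⁹ × 4.886×10^-6 / 1.780² = 1.750×10^6 N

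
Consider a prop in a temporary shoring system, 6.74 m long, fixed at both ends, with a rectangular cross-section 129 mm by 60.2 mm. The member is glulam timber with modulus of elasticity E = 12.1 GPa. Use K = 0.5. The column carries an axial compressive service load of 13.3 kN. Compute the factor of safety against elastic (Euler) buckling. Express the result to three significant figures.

n ≈ 1.85

Buckling occurs about the weak axis: I_min = h·b³/12 with b = 60.2 mm (the shorter side).
I_min = 129×60.2³/12 = 2.345×10^6 mm⁴
I = 2.345×10^6 mm⁴ = 2.345×10^-6 m⁴
Effective length L_e = K·L = 0.5 × 6.74 = 3.370 m
P_cr = π²EI / L_e² = π² × 12.1×10⁹ × 2.345×10^-6 / 3.370² = 2.466×10^4 N
Factor of safety n = P_cr / P = 24.662 / 13.3 = 1.85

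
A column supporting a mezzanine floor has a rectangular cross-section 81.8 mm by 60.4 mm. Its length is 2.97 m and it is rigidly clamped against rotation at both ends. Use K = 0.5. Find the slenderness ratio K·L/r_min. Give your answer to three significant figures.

λ ≈ 85.2

For a rectangle r_min = b/√12 = 60.4/√12 = 17.44 mm
L_e = K·L = 0.5 × 2.97 m = 1.485 m = 1485.0 mm
λ = L_e / r_min = 1485.0 / 17.44 = 85.2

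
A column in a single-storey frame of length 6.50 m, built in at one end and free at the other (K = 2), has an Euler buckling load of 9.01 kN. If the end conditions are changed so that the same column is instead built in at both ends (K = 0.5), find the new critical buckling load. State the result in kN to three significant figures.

P_cr ∝ 1/K², so P_cr,new = P_cr,old × (K_old/K_new)² = 9.01 × (2/0.5)²
= 9.01 × 16.00 = 144 kN

P_cr ≈ 144 kN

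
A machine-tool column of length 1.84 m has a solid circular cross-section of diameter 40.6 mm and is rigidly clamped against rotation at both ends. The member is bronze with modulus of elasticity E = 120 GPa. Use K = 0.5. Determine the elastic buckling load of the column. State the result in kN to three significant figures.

P_cr ≈ 187 kN

I = πd⁴/64 = π×40.6⁴/64 = 1.334×10^5 mm⁴
I = 1.334×10^5 mm⁴ = 1.334×10^-7 m⁴
Effective length L_e = K·L = 0.5 × 1.84 = 0.9200 m
P_cr = π²EI / L_e² = π² × 120×10⁹ × 1.334×10^-7 / 0.9200² = 1.866×10^5 N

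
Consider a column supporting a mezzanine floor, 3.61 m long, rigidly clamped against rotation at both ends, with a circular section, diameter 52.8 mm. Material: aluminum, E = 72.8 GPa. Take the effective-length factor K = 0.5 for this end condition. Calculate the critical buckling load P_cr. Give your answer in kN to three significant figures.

I = πd⁴/64 = π×52.8⁴/64 = 3.815×10^5 mm⁴
I = 3.815×10^5 mm⁴ = 3.815×10^-7 m⁴
Effective length L_e = K·L = 0.5 × 3.61 = 1.805 m
P_cr = π²EI / L_e² = π² × 72.8×10⁹ × 3.815×10^-7 / 1.805² = 8.414×10^4 N

P_cr ≈ 84.1 kN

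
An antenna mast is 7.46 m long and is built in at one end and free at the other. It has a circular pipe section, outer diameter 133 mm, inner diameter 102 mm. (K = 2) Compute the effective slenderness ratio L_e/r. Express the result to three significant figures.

λ ≈ 356

d_o = 133 mm, d_i = 102 mm
I = π(d_o⁴ − d_i⁴)/64 = π(133⁴ − 102.0⁴)/64 = 1.005×10^7 mm⁴
A = 5.722×10^3 mm²;  r_min = √(I/A) = √(1.005×10^7/5.722×10^3) = 41.90 mm
L_e = K·L = 2 × 7.46 m = 14.92 m = 14920 mm
λ = L_e / r_min = 14920 / 41.90 = 356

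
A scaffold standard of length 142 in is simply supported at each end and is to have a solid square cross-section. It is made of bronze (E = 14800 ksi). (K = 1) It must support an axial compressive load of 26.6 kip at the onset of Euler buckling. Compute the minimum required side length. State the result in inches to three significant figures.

L_e = K·L = 1 × 142 = 142.0 in
Required I = P_cr·L_e²/(π²E) = 2.660×10^4 × 142.0² / (π² × 1.48×10^7) = 3.672 in⁴
Solid square: I = a⁴/12  ⇒  a = (12I)^(1/4) = (12×3.672)^(1/4) = 2.58 in

a ≈ 2.58 in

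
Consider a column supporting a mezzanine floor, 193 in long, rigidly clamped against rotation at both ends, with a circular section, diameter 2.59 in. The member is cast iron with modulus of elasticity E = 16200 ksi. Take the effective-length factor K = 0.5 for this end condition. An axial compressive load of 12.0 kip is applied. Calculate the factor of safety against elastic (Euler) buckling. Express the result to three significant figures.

I = πd⁴/64 = π×2.59⁴/64 = 2.209 in⁴
Effective length L_e = K·L = 0.5 × 193 = 96.50 in
P_cr = π²EI / L_e² = π² × 16200×10³ × 2.209 / 96.50² = 3.793×10^4 lb
Factor of safety n = P_cr / P = 37.925 / 12.0 = 3.16

n ≈ 3.16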